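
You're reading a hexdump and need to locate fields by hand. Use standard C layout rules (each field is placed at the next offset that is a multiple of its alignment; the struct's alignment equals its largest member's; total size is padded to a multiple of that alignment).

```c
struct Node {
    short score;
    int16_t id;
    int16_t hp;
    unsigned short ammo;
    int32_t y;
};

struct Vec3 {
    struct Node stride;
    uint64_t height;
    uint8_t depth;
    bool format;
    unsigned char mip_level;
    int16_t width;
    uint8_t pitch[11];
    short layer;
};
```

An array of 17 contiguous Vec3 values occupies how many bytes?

Node: 0..2  score  (2B, 2-aligned); 2..4  id  (2B, 2-aligned); 4..6  hp  (2B, 2-aligned); 6..8  ammo  (2B, 2-aligned); 8..12  y  (4B, 4-aligned); sizeof = 12, alignof = 4
0..12  stride  (12B, 4-aligned)
12..16  -- padding (4B)
16..24  height  (8B, 8-aligned)
24..25  depth  (1B, 1-aligned)
25..26  format  (1B, 1-aligned)
26..27  mip_level  (1B, 1-aligned)
27..28  -- padding (1B)
28..30  width  (2B, 2-aligned)
30..41  pitch  (11B, 1-aligned)
41..42  -- padding (1B)
42..44  layer  (2B, 2-aligned)
44..48  -- tail padding (4B)
sizeof = 48, alignof = 8
array of 17: 17 × 48 = 816

816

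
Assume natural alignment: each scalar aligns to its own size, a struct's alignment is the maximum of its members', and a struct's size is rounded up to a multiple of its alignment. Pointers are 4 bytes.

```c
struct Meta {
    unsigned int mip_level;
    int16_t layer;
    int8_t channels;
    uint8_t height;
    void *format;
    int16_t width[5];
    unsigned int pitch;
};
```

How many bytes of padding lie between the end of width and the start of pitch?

2

@0: mip_level [4B, align 4] → 4
@4: layer [2B, align 2] → 6
@6: channels [1B, align 1] → 7
@7: height [1B, align 1] → 8
@8: format [4B, align 4] → 12
@12: width [10B, align 2] → 22
+2 pad (align 4)
@24: pitch [4B, align 4] → 28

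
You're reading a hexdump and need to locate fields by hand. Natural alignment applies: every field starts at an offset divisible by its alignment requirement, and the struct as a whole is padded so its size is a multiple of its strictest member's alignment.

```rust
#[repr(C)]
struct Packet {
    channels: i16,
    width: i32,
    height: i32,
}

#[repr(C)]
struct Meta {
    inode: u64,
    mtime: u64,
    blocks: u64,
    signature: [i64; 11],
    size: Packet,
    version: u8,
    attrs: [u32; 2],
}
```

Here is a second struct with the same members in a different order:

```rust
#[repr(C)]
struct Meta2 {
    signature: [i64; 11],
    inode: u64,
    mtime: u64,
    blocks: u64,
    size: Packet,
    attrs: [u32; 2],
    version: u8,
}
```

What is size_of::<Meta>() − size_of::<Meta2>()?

0

Packet: 0..2  channels  (2B, 2-aligned); 2..4  -- padding (2B); 4..8  width  (4B, 4-aligned); 8..12  height  (4B, 4-aligned); sizeof = 12, alignof = 4
0..8  inode  (8B, 8-aligned)
8..16  mtime  (8B, 8-aligned)
16..24  blocks  (8B, 8-aligned)
24..112  signature  (88B, 8-aligned)
112..124  size  (12B, 4-aligned)
124..125  version  (1B, 1-aligned)
125..128  -- padding (3B)
128..136  attrs  (8B, 4-aligned)
sizeof = 136, alignof = 8
— Meta2 —
0..88  signature  (88B, 8-aligned)
88..96  inode  (8B, 8-aligned)
96..104  mtime  (8B, 8-aligned)
104..112  blocks  (8B, 8-aligned)
112..124  size  (12B, 4-aligned)
124..132  attrs  (8B, 4-aligned)
132..133  version  (1B, 1-aligned)
133..136  -- tail padding (3B)
sizeof = 136, alignof = 8
136 − 136 = 0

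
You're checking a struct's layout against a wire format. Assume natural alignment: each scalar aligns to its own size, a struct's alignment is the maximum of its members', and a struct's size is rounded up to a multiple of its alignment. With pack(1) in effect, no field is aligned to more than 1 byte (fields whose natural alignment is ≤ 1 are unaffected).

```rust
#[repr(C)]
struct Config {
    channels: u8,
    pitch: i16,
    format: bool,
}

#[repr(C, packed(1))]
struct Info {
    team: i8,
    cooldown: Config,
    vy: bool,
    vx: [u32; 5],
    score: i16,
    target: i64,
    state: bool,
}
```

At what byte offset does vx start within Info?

8

Config: 0..1  channels  (1B, 1-aligned); 1..2  -- padding (1B); 2..4  pitch  (2B, 2-aligned); 4..5  format  (1B, 1-aligned); 5..6  -- tail padding (1B); sizeof = 6, alignof = 2
0..1  team  (1B, 1-aligned)
1..7  cooldown  (6B, 1-aligned)
7..8  vy  (1B, 1-aligned)
8..28  vx  (20B, 1-aligned)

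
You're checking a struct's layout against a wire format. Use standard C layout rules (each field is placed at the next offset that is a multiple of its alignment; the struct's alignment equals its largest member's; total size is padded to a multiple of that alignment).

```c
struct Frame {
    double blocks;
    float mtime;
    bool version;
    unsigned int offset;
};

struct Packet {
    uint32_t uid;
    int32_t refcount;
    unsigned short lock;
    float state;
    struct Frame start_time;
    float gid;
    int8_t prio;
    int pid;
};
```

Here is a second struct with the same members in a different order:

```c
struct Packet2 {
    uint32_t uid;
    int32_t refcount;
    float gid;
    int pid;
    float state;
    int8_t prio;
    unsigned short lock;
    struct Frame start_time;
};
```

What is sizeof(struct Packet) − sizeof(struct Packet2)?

Frame: 0..8  blocks  (8B, 8-aligned); 8..12  mtime  (4B, 4-aligned); 12..13  version  (1B, 1-aligned); 13..16  -- padding (3B); 16..20  offset  (4B, 4-aligned); 20..24  -- tail padding (4B); sizeof = 24, alignof = 8
0..4  uid  (4B, 4-aligned)
4..8  refcount  (4B, 4-aligned)
8..10  lock  (2B, 2-aligned)
10..12  -- padding (2B)
12..16  state  (4B, 4-aligned)
16..40  start_time  (24B, 8-aligned)
40..44  gid  (4B, 4-aligned)
44..45  prio  (1B, 1-aligned)
45..48  -- padding (3B)
48..52  pid  (4B, 4-aligned)
52..56  -- tail padding (4B)
sizeof = 56, alignof = 8
— Packet2 —
0..4  uid  (4B, 4-aligned)
4..8  refcount  (4B, 4-aligned)
8..12  gid  (4B, 4-aligned)
12..16  pid  (4B, 4-aligned)
16..20  state  (4B, 4-aligned)
20..21  prio  (1B, 1-aligned)
21..22  -- padding (1B)
22..24  lock  (2B, 2-aligned)
24..48  start_time  (24B, 8-aligned)
sizeof = 48, alignof = 8
56 − 48 = 8

8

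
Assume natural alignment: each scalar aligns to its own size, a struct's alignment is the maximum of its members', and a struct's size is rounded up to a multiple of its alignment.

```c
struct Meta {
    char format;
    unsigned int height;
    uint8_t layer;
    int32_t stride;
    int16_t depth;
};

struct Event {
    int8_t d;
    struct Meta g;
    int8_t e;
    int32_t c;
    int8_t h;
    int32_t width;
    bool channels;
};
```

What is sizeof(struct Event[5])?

Meta: format at 0 (size 1, align 1) → ends 1; pad 3 to align 4 for height; height at 4 (size 4, align 4) → ends 8; layer at 8 (size 1, align 1) → ends 9; pad 3 to align 4 for stride; stride at 12 (size 4, align 4) → ends 16; depth at 16 (size 2, align 2) → ends 18; tail pad 2 to reach multiple of 4; total 20 bytes, alignment 4
d at 0 (size 1, align 1) → ends 1
pad 3 to align 4 for g
g at 4 (size 20, align 4) → ends 24
e at 24 (size 1, align 1) → ends 25
pad 3 to align 4 for c
c at 28 (size 4, align 4) → ends 32
h at 32 (size 1, align 1) → ends 33
pad 3 to align 4 for width
width at 36 (size 4, align 4) → ends 40
channels at 40 (size 1, align 1) → ends 41
tail pad 3 to reach multiple of 4
total 44 bytes, alignment 4
array of 5: 5 × 44 = 220

220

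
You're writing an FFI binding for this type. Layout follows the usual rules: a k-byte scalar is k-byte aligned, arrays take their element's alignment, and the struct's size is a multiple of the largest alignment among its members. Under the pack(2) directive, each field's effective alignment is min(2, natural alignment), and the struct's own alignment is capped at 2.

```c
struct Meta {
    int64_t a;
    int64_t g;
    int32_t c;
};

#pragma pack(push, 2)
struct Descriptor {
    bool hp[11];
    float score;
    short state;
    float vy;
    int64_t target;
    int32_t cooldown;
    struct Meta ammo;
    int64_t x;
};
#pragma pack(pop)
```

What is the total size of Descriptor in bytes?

66

Meta: 0..8  a  (8B, 8-aligned); 8..16  g  (8B, 8-aligned); 16..20  c  (4B, 4-aligned); 20..24  -- tail padding (4B); sizeof = 24, alignof = 8
0..11  hp  (11B, 1-aligned)
11..12  -- padding (1B)
12..16  score  (4B, 2-aligned)
16..18  state  (2B, 2-aligned)
18..22  vy  (4B, 2-aligned)
22..30  target  (8B, 2-aligned)
30..34  cooldown  (4B, 2-aligned)
34..58  ammo  (24B, 2-aligned)
58..66  x  (8B, 2-aligned)
sizeof = 66, alignof = 2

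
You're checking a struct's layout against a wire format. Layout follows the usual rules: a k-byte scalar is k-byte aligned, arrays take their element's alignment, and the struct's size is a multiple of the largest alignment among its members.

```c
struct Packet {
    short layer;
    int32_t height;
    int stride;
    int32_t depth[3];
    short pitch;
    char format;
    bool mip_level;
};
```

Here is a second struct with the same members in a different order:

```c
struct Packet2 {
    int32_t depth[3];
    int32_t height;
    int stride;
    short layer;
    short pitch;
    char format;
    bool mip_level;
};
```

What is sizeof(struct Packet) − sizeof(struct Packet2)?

0..2  layer  (2B, 2-aligned)
2..4  -- padding (2B)
4..8  height  (4B, 4-aligned)
8..12  stride  (4B, 4-aligned)
12..24  depth  (12B, 4-aligned)
24..26  pitch  (2B, 2-aligned)
26..27  format  (1B, 1-aligned)
27..28  mip_level  (1B, 1-aligned)
sizeof = 28, alignof = 4
— Packet2 —
0..12  depth  (12B, 4-aligned)
12..16  height  (4B, 4-aligned)
16..20  stride  (4B, 4-aligned)
20..22  layer  (2B, 2-aligned)
22..24  pitch  (2B, 2-aligned)
24..25  format  (1B, 1-aligned)
25..26  mip_level  (1B, 1-aligned)
26..28  -- tail padding (2B)
sizeof = 28, alignof = 4
28 − 28 = 0

0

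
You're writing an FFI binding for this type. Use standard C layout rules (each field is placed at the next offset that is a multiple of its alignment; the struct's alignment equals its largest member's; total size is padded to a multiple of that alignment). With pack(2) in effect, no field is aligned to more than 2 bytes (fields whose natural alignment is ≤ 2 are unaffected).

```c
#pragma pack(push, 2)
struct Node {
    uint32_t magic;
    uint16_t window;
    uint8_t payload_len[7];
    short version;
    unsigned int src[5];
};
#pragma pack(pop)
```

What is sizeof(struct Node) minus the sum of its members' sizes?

1

magic at 0 (size 4, align 2) → ends 4
window at 4 (size 2, align 2) → ends 6
payload_len at 6 (size 7, align 1) → ends 13
pad 1 to align 2 for version
version at 14 (size 2, align 2) → ends 16
src at 16 (size 20, align 2) → ends 36
total 36 bytes, alignment 2
data bytes 35, size 36 → padding 1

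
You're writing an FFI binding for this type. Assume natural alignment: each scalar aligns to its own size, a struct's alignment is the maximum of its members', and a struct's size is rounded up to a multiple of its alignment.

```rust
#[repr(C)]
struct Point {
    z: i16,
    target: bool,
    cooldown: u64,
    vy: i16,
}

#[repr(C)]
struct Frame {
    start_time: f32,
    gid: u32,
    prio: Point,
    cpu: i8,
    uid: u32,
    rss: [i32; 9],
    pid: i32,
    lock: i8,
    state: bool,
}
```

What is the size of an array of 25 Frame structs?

Point: 0..2  z  (2B, 2-aligned); 2..3  target  (1B, 1-aligned); 3..8  -- padding (5B); 8..16  cooldown  (8B, 8-aligned); 16..18  vy  (2B, 2-aligned); 18..24  -- tail padding (6B); sizeof = 24, alignof = 8
0..4  start_time  (4B, 4-aligned)
4..8  gid  (4B, 4-aligned)
8..32  prio  (24B, 8-aligned)
32..33  cpu  (1B, 1-aligned)
33..36  -- padding (3B)
36..40  uid  (4B, 4-aligned)
40..76  rss  (36B, 4-aligned)
76..80  pid  (4B, 4-aligned)
80..81  lock  (1B, 1-aligned)
81..82  state  (1B, 1-aligned)
82..88  -- tail padding (6B)
sizeof = 88, alignof = 8
array of 25: 25 × 88 = 2200

2200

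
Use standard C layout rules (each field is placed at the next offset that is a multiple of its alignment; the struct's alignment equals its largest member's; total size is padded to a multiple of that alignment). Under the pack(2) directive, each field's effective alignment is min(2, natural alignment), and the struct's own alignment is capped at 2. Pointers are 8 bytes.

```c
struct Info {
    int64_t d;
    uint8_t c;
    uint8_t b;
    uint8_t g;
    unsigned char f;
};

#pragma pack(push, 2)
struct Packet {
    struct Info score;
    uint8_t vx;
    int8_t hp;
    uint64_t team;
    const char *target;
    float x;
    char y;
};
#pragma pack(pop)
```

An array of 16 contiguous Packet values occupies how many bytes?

Info: 0..8  d  (8B, 8-aligned); 8..9  c  (1B, 1-aligned); 9..10  b  (1B, 1-aligned); 10..11  g  (1B, 1-aligned); 11..12  f  (1B, 1-aligned); 12..16  -- tail padding (4B); sizeof = 16, alignof = 8
0..16  score  (16B, 2-aligned)
16..17  vx  (1B, 1-aligned)
17..18  hp  (1B, 1-aligned)
18..26  team  (8B, 2-aligned)
26..34  target  (8B, 2-aligned)
34..38  x  (4B, 2-aligned)
38..39  y  (1B, 1-aligned)
39..40  -- tail padding (1B)
sizeof = 40, alignof = 2
array of 16: 16 × 40 = 640

640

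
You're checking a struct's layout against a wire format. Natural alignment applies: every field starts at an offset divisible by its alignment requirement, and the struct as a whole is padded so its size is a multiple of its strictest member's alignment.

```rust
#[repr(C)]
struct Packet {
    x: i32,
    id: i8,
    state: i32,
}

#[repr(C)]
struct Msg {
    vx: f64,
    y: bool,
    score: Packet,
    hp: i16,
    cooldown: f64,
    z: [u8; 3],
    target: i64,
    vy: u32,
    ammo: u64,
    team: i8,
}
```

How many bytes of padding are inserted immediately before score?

Packet: 0..4  x  (4B, 4-aligned); 4..5  id  (1B, 1-aligned); 5..8  -- padding (3B); 8..12  state  (4B, 4-aligned); sizeof = 12, alignof = 4
0..8  vx  (8B, 8-aligned)
8..9  y  (1B, 1-aligned)
9..12  -- padding (3B)
12..24  score  (12B, 4-aligned)

3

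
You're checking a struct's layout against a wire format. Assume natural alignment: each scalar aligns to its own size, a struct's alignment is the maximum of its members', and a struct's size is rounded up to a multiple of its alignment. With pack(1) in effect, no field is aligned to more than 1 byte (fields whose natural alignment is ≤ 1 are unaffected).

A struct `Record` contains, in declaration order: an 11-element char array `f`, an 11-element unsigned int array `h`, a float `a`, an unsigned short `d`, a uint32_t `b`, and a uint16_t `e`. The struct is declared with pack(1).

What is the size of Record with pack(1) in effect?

0..11  f  (11B, 1-aligned)
11..55  h  (44B, 1-aligned)
55..59  a  (4B, 1-aligned)
59..61  d  (2B, 1-aligned)
61..65  b  (4B, 1-aligned)
65..67  e  (2B, 1-aligned)
sizeof = 67, alignof = 1

67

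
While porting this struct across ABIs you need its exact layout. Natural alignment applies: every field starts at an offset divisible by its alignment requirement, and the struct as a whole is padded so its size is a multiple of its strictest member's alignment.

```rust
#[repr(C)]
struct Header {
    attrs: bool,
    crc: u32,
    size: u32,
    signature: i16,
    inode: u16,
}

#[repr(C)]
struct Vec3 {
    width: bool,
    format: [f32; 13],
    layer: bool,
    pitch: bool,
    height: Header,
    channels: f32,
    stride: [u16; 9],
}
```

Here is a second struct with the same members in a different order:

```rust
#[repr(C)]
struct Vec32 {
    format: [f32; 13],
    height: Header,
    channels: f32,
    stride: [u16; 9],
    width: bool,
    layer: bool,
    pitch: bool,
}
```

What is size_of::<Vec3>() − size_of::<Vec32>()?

Header: 0..1  attrs  (1B, 1-aligned); 1..4  -- padding (3B); 4..8  crc  (4B, 4-aligned); 8..12  size  (4B, 4-aligned); 12..14  signature  (2B, 2-aligned); 14..16  inode  (2B, 2-aligned); sizeof = 16, alignof = 4
0..1  width  (1B, 1-aligned)
1..4  -- padding (3B)
4..56  format  (52B, 4-aligned)
56..57  layer  (1B, 1-aligned)
57..58  pitch  (1B, 1-aligned)
58..60  -- padding (2B)
60..76  height  (16B, 4-aligned)
76..80  channels  (4B, 4-aligned)
80..98  stride  (18B, 2-aligned)
98..100  -- tail padding (2B)
sizeof = 100, alignof = 4
— Vec32 —
0..52  format  (52B, 4-aligned)
52..68  height  (16B, 4-aligned)
68..72  channels  (4B, 4-aligned)
72..90  stride  (18B, 2-aligned)
90..91  width  (1B, 1-aligned)
91..92  layer  (1B, 1-aligned)
92..93  pitch  (1B, 1-aligned)
93..96  -- tail padding (3B)
sizeof = 96, alignof = 4
100 − 96 = 4

4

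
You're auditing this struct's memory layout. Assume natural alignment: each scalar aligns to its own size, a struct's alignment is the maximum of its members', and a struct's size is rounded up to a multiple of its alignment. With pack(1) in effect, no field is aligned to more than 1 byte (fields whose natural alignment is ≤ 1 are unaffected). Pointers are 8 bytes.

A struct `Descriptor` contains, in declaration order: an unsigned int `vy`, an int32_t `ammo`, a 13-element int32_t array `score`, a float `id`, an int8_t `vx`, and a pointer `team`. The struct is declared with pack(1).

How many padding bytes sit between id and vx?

0

@0: vy [4B, align 1] → 4
@4: ammo [4B, align 1] → 8
@8: score [52B, align 1] → 60
@60: id [4B, align 1] → 64
@64: vx [1B, align 1] → 65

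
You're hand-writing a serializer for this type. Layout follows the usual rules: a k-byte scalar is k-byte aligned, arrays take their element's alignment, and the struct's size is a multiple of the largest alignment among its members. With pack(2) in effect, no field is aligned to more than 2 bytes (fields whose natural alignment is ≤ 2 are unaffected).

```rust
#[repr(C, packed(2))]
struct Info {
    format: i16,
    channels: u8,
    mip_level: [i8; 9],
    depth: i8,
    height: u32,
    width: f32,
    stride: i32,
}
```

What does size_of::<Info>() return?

format at 0 (size 2, align 2) → ends 2
channels at 2 (size 1, align 1) → ends 3
mip_level at 3 (size 9, align 1) → ends 12
depth at 12 (size 1, align 1) → ends 13
pad 1 to align 2 for height
height at 14 (size 4, align 2) → ends 18
width at 18 (size 4, align 2) → ends 22
stride at 22 (size 4, align 2) → ends 26
total 26 bytes, alignment 2

26 bytes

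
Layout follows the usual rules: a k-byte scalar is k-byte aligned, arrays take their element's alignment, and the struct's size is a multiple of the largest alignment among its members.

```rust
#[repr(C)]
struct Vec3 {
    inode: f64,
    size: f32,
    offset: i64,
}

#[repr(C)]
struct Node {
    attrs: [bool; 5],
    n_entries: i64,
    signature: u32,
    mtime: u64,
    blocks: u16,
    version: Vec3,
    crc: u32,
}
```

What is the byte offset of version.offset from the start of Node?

Vec3: inode at 0 (size 8, align 8) → ends 8; size at 8 (size 4, align 4) → ends 12; pad 4 to align 8 for offset; offset at 16 (size 8, align 8) → ends 24; total 24 bytes, alignment 8
attrs at 0 (size 5, align 1) → ends 5
pad 3 to align 8 for n_entries
n_entries at 8 (size 8, align 8) → ends 16
signature at 16 (size 4, align 4) → ends 20
pad 4 to align 8 for mtime
mtime at 24 (size 8, align 8) → ends 32
blocks at 32 (size 2, align 2) → ends 34
pad 6 to align 8 for version
version at 40 (size 24, align 8) → ends 64
within Vec3: offset at 16
40 + 16 = 56

56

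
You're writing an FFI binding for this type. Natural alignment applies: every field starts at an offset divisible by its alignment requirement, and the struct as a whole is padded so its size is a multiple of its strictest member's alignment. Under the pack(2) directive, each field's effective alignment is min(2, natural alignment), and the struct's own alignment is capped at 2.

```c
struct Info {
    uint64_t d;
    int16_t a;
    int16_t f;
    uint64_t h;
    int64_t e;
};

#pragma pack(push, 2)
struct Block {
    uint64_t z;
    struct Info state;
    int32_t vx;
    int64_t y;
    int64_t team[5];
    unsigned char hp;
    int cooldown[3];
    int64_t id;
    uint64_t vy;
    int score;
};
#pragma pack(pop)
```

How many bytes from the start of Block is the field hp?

92

Info: @0: d [8B, align 8] → 8; @8: a [2B, align 2] → 10; @10: f [2B, align 2] → 12; +4 pad (align 8); @16: h [8B, align 8] → 24; @24: e [8B, align 8] → 32; size 32, align 8
@0: z [8B, align 2] → 8
@8: state [32B, align 2] → 40
@40: vx [4B, align 2] → 44
@44: y [8B, align 2] → 52
@52: team [40B, align 2] → 92
@92: hp [1B, align 1] → 93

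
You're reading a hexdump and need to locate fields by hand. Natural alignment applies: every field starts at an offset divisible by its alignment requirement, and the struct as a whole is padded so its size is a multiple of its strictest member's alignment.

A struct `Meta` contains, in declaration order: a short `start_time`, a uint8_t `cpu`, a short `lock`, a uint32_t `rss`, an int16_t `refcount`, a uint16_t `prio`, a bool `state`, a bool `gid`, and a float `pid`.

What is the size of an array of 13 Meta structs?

312

@0: start_time [2B, align 2] → 2
@2: cpu [1B, align 1] → 3
+1 pad (align 2)
@4: lock [2B, align 2] → 6
+2 pad (align 4)
@8: rss [4B, align 4] → 12
@12: refcount [2B, align 2] → 14
@14: prio [2B, align 2] → 16
@16: state [1B, align 1] → 17
@17: gid [1B, align 1] → 18
+2 pad (align 4)
@20: pid [4B, align 4] → 24
size 24, align 4
array of 13: 13 × 24 = 312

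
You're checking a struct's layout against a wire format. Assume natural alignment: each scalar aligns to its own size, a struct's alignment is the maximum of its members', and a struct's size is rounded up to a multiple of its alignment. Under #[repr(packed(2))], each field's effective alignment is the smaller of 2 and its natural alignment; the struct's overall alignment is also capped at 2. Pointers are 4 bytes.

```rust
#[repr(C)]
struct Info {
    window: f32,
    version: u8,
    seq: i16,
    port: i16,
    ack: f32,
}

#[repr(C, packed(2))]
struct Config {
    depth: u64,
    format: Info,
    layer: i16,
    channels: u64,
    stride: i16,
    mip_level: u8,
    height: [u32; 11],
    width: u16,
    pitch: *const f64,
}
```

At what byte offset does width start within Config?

Info: 0..4  window  (4B, 4-aligned); 4..5  version  (1B, 1-aligned); 5..6  -- padding (1B); 6..8  seq  (2B, 2-aligned); 8..10  port  (2B, 2-aligned); 10..12  -- padding (2B); 12..16  ack  (4B, 4-aligned); sizeof = 16, alignof = 4
0..8  depth  (8B, 2-aligned)
8..24  format  (16B, 2-aligned)
24..26  layer  (2B, 2-aligned)
26..34  channels  (8B, 2-aligned)
34..36  stride  (2B, 2-aligned)
36..37  mip_level  (1B, 1-aligned)
37..38  -- padding (1B)
38..82  height  (44B, 2-aligned)
82..84  width  (2B, 2-aligned)

82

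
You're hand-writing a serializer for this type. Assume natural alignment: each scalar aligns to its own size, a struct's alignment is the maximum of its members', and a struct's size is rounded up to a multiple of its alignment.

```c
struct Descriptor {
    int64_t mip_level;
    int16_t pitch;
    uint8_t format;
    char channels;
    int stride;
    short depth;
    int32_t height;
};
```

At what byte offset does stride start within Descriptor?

@0: mip_level [8B, align 8] → 8
@8: pitch [2B, align 2] → 10
@10: format [1B, align 1] → 11
@11: channels [1B, align 1] → 12
@12: stride [4B, align 4] → 16

12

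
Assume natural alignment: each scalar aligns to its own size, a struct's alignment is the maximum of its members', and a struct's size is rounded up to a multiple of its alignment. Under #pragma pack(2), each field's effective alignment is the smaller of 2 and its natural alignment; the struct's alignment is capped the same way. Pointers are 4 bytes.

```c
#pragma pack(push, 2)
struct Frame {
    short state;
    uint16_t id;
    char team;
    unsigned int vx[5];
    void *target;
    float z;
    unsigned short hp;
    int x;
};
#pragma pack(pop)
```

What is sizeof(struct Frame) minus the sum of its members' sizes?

0..2  state  (2B, 2-aligned)
2..4  id  (2B, 2-aligned)
4..5  team  (1B, 1-aligned)
5..6  -- padding (1B)
6..26  vx  (20B, 2-aligned)
26..30  target  (4B, 2-aligned)
30..34  z  (4B, 2-aligned)
34..36  hp  (2B, 2-aligned)
36..40  x  (4B, 2-aligned)
sizeof = 40, alignof = 2
data bytes 39, size 40 → padding 1

1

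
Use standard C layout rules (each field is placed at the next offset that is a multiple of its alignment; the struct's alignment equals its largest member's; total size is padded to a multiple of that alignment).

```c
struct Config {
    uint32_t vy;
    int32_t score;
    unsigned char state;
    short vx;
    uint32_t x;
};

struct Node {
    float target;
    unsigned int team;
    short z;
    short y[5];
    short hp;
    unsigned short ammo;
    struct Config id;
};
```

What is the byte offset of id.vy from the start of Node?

24

Config: 0..4  vy  (4B, 4-aligned); 4..8  score  (4B, 4-aligned); 8..9  state  (1B, 1-aligned); 9..10  -- padding (1B); 10..12  vx  (2B, 2-aligned); 12..16  x  (4B, 4-aligned); sizeof = 16, alignof = 4
0..4  target  (4B, 4-aligned)
4..8  team  (4B, 4-aligned)
8..10  z  (2B, 2-aligned)
10..20  y  (10B, 2-aligned)
20..22  hp  (2B, 2-aligned)
22..24  ammo  (2B, 2-aligned)
24..40  id  (16B, 4-aligned)
within Config: vy at 0
24 + 0 = 24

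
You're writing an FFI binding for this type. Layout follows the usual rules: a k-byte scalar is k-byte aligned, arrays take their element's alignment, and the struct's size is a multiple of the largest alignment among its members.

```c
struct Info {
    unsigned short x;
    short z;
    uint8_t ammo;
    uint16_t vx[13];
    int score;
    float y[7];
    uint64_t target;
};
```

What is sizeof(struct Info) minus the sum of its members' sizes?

@0: x [2B, align 2] → 2
@2: z [2B, align 2] → 4
@4: ammo [1B, align 1] → 5
+1 pad (align 2)
@6: vx [26B, align 2] → 32
@32: score [4B, align 4] → 36
@36: y [28B, align 4] → 64
@64: target [8B, align 8] → 72
size 72, align 8
data bytes 71, size 72 → padding 1

1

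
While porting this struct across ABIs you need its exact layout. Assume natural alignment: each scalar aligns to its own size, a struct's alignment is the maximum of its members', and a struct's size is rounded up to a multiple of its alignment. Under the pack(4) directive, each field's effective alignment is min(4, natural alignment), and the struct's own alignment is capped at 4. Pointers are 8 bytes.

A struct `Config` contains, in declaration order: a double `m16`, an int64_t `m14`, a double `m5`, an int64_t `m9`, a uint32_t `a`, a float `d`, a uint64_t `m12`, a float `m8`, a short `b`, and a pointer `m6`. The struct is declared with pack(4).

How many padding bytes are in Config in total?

2

m16 at 0 (size 8, align 4) → ends 8
m14 at 8 (size 8, align 4) → ends 16
m5 at 16 (size 8, align 4) → ends 24
m9 at 24 (size 8, align 4) → ends 32
a at 32 (size 4, align 4) → ends 36
d at 36 (size 4, align 4) → ends 40
m12 at 40 (size 8, align 4) → ends 48
m8 at 48 (size 4, align 4) → ends 52
b at 52 (size 2, align 2) → ends 54
pad 2 to align 4 for m6
m6 at 56 (size 8, align 4) → ends 64
total 64 bytes, alignment 4
data bytes 62, size 64 → padding 2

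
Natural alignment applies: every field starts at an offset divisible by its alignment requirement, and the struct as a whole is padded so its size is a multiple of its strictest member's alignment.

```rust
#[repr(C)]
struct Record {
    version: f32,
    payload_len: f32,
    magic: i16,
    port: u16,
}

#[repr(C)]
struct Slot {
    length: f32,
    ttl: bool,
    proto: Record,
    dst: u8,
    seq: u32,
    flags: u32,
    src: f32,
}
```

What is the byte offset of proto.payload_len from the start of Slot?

12

Record: 0..4  version  (4B, 4-aligned); 4..8  payload_len  (4B, 4-aligned); 8..10  magic  (2B, 2-aligned); 10..12  port  (2B, 2-aligned); sizeof = 12, alignof = 4
0..4  length  (4B, 4-aligned)
4..5  ttl  (1B, 1-aligned)
5..8  -- padding (3B)
8..20  proto  (12B, 4-aligned)
within Record: payload_len at 4
8 + 4 = 12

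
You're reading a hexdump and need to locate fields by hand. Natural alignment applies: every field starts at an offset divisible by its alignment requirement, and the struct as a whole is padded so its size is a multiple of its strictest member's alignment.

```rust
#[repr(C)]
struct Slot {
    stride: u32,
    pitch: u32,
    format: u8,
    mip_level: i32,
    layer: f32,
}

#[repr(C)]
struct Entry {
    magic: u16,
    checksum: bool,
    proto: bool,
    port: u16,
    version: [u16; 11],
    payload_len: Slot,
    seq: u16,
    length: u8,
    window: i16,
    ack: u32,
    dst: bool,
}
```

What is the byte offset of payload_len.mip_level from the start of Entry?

40

Slot: stride at 0 (size 4, align 4) → ends 4; pitch at 4 (size 4, align 4) → ends 8; format at 8 (size 1, align 1) → ends 9; pad 3 to align 4 for mip_level; mip_level at 12 (size 4, align 4) → ends 16; layer at 16 (size 4, align 4) → ends 20; total 20 bytes, alignment 4
magic at 0 (size 2, align 2) → ends 2
checksum at 2 (size 1, align 1) → ends 3
proto at 3 (size 1, align 1) → ends 4
port at 4 (size 2, align 2) → ends 6
version at 6 (size 22, align 2) → ends 28
payload_len at 28 (size 20, align 4) → ends 48
within Slot: mip_level at 12
28 + 12 = 40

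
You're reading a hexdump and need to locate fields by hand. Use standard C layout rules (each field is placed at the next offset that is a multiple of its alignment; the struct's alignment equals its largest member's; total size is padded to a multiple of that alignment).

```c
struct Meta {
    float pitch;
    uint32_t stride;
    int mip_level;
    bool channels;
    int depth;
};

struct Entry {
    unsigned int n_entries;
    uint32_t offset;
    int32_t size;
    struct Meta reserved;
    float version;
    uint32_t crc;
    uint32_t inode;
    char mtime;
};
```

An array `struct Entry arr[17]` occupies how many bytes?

Meta: @0: pitch [4B, align 4] → 4; @4: stride [4B, align 4] → 8; @8: mip_level [4B, align 4] → 12; @12: channels [1B, align 1] → 13; +3 pad (align 4); @16: depth [4B, align 4] → 20; size 20, align 4
@0: n_entries [4B, align 4] → 4
@4: offset [4B, align 4] → 8
@8: size [4B, align 4] → 12
@12: reserved [20B, align 4] → 32
@32: version [4B, align 4] → 36
@36: crc [4B, align 4] → 40
@40: inode [4B, align 4] → 44
@44: mtime [1B, align 1] → 45
+3 tail pad (align 4)
size 48, align 4
array of 17: 17 × 48 = 816

816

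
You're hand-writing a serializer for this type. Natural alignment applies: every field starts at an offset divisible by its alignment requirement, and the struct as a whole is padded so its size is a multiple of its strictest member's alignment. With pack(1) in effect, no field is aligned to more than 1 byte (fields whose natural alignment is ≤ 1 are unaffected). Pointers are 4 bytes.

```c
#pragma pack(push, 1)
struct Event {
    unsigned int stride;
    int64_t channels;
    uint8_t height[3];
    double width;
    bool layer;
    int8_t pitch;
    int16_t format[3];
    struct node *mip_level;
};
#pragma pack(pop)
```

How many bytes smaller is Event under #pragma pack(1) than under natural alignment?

natural layout:
  0..4  stride  (4B, 4-aligned)
  4..8  -- padding (4B)
  8..16  channels  (8B, 8-aligned)
  16..19  height  (3B, 1-aligned)
  19..24  -- padding (5B)
  24..32  width  (8B, 8-aligned)
  32..33  layer  (1B, 1-aligned)
  33..34  pitch  (1B, 1-aligned)
  34..40  format  (6B, 2-aligned)
  40..44  mip_level  (4B, 4-aligned)
  44..48  -- tail padding (4B)
  sizeof = 48, alignof = 8
packed(1) layout:
  0..4  stride  (4B, 1-aligned)
  4..12  channels  (8B, 1-aligned)
  12..15  height  (3B, 1-aligned)
  15..23  width  (8B, 1-aligned)
  23..24  layer  (1B, 1-aligned)
  24..25  pitch  (1B, 1-aligned)
  25..31  format  (6B, 1-aligned)
  31..35  mip_level  (4B, 1-aligned)
  sizeof = 35, alignof = 1
48 − 35 = 13

13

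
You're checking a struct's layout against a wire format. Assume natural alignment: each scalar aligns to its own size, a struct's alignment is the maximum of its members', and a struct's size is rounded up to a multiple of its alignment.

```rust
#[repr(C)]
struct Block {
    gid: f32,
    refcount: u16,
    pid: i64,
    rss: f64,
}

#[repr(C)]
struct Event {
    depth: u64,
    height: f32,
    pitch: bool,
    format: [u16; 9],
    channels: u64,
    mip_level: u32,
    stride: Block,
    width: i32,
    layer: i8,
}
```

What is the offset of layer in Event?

Block: gid at 0 (size 4, align 4) → ends 4; refcount at 4 (size 2, align 2) → ends 6; pad 2 to align 8 for pid; pid at 8 (size 8, align 8) → ends 16; rss at 16 (size 8, align 8) → ends 24; total 24 bytes, alignment 8
depth at 0 (size 8, align 8) → ends 8
height at 8 (size 4, align 4) → ends 12
pitch at 12 (size 1, align 1) → ends 13
pad 1 to align 2 for format
format at 14 (size 18, align 2) → ends 32
channels at 32 (size 8, align 8) → ends 40
mip_level at 40 (size 4, align 4) → ends 44
pad 4 to align 8 for stride
stride at 48 (size 24, align 8) → ends 72
width at 72 (size 4, align 4) → ends 76
layer at 76 (size 1, align 1) → ends 77

76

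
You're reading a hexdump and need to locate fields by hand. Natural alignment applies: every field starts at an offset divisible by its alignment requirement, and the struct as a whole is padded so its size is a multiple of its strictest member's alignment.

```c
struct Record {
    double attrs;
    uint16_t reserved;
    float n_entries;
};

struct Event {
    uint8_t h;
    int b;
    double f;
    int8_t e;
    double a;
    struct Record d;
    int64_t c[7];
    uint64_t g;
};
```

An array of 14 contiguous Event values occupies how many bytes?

Record: 0..8  attrs  (8B, 8-aligned); 8..10  reserved  (2B, 2-aligned); 10..12  -- padding (2B); 12..16  n_entries  (4B, 4-aligned); sizeof = 16, alignof = 8
0..1  h  (1B, 1-aligned)
1..4  -- padding (3B)
4..8  b  (4B, 4-aligned)
8..16  f  (8B, 8-aligned)
16..17  e  (1B, 1-aligned)
17..24  -- padding (7B)
24..32  a  (8B, 8-aligned)
32..48  d  (16B, 8-aligned)
48..104  c  (56B, 8-aligned)
104..112  g  (8B, 8-aligned)
sizeof = 112, alignof = 8
array of 14: 14 × 112 = 1568

1568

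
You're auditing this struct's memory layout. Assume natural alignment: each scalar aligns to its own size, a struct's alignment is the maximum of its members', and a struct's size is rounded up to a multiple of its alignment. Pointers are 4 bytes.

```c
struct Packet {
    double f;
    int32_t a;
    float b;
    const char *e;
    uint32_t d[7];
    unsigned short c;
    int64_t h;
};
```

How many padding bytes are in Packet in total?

6

@0: f [8B, align 8] → 8
@8: a [4B, align 4] → 12
@12: b [4B, align 4] → 16
@16: e [4B, align 4] → 20
@20: d [28B, align 4] → 48
@48: c [2B, align 2] → 50
+6 pad (align 8)
@56: h [8B, align 8] → 64
size 64, align 8
data bytes 58, size 64 → padding 6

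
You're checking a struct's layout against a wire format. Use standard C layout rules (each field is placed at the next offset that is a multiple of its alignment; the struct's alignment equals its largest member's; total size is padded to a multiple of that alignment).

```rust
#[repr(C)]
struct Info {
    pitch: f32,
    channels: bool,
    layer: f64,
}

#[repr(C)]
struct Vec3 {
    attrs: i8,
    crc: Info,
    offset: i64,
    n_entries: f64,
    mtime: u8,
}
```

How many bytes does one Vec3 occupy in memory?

48 bytes

Info: pitch at 0 (size 4, align 4) → ends 4; channels at 4 (size 1, align 1) → ends 5; pad 3 to align 8 for layer; layer at 8 (size 8, align 8) → ends 16; total 16 bytes, alignment 8
attrs at 0 (size 1, align 1) → ends 1
pad 7 to align 8 for crc
crc at 8 (size 16, align 8) → ends 24
offset at 24 (size 8, align 8) → ends 32
n_entries at 32 (size 8, align 8) → ends 40
mtime at 40 (size 1, align 1) → ends 41
tail pad 7 to reach multiple of 8
total 48 bytes, alignment 8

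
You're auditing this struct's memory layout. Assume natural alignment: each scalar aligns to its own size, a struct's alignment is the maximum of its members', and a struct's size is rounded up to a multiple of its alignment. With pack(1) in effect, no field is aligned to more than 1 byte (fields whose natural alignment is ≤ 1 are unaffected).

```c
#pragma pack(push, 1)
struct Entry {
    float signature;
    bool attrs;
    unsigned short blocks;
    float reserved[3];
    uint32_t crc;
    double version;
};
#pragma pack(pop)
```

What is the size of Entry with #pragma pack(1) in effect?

0..4  signature  (4B, 1-aligned)
4..5  attrs  (1B, 1-aligned)
5..7  blocks  (2B, 1-aligned)
7..19  reserved  (12B, 1-aligned)
19..23  crc  (4B, 1-aligned)
23..31  version  (8B, 1-aligned)
sizeof = 31, alignof = 1

31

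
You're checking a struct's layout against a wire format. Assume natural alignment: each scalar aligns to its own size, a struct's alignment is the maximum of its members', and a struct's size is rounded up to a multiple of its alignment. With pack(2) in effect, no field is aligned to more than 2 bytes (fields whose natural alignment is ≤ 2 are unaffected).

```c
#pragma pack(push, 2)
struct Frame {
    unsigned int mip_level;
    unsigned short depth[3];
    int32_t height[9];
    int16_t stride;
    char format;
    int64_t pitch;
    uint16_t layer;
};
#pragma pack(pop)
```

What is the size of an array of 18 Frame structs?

@0: mip_level [4B, align 2] → 4
@4: depth [6B, align 2] → 10
@10: height [36B, align 2] → 46
@46: stride [2B, align 2] → 48
@48: format [1B, align 1] → 49
+1 pad (align 2)
@50: pitch [8B, align 2] → 58
@58: layer [2B, align 2] → 60
size 60, align 2
array of 18: 18 × 60 = 1080

1080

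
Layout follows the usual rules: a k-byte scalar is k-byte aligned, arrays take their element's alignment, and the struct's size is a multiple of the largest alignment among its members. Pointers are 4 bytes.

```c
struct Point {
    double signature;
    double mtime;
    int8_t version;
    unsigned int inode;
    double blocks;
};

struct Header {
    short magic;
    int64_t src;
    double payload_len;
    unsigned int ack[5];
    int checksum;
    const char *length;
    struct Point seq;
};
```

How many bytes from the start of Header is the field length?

Point: signature at 0 (size 8, align 8) → ends 8; mtime at 8 (size 8, align 8) → ends 16; version at 16 (size 1, align 1) → ends 17; pad 3 to align 4 for inode; inode at 20 (size 4, align 4) → ends 24; blocks at 24 (size 8, align 8) → ends 32; total 32 bytes, alignment 8
magic at 0 (size 2, align 2) → ends 2
pad 6 to align 8 for src
src at 8 (size 8, align 8) → ends 16
payload_len at 16 (size 8, align 8) → ends 24
ack at 24 (size 20, align 4) → ends 44
checksum at 44 (size 4, align 4) → ends 48
length at 48 (size 4, align 4) → ends 52

48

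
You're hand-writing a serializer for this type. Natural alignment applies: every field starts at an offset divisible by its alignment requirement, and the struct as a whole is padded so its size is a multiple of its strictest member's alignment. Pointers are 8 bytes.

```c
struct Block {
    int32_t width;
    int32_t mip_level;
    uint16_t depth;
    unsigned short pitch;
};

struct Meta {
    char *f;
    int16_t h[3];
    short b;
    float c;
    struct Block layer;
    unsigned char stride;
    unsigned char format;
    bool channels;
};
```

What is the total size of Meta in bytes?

40 bytes

Block: width at 0 (size 4, align 4) → ends 4; mip_level at 4 (size 4, align 4) → ends 8; depth at 8 (size 2, align 2) → ends 10; pitch at 10 (size 2, align 2) → ends 12; total 12 bytes, alignment 4
f at 0 (size 8, align 8) → ends 8
h at 8 (size 6, align 2) → ends 14
b at 14 (size 2, align 2) → ends 16
c at 16 (size 4, align 4) → ends 20
layer at 20 (size 12, align 4) → ends 32
stride at 32 (size 1, align 1) → ends 33
format at 33 (size 1, align 1) → ends 34
channels at 34 (size 1, align 1) → ends 35
tail pad 5 to reach multiple of 8
total 40 bytes, alignment 8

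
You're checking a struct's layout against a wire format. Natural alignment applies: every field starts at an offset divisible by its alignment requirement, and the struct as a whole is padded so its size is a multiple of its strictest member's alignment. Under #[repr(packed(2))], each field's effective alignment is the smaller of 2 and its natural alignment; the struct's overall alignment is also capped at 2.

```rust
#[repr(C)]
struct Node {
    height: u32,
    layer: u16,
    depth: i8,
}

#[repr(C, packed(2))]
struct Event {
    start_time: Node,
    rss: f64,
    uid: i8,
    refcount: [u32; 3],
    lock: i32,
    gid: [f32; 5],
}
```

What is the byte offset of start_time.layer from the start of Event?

Node: height at 0 (size 4, align 4) → ends 4; layer at 4 (size 2, align 2) → ends 6; depth at 6 (size 1, align 1) → ends 7; tail pad 1 to reach multiple of 4; total 8 bytes, alignment 4
start_time at 0 (size 8, align 2) → ends 8
within Node: layer at 4
0 + 4 = 4

4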